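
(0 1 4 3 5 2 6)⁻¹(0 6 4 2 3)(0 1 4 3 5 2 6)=(0 3 6 5 1)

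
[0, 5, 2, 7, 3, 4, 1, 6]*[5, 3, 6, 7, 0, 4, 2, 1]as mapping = [0→5, 1→4, 2→6, 3→1, 4→7, 5→0, 6→3, 7→2]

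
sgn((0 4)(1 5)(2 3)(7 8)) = 1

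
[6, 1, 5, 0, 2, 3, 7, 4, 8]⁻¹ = [3, 1, 4, 5, 7, 2, 0, 6, 8]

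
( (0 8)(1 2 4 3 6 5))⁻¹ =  (0 8)(1 5 6 3 4 2)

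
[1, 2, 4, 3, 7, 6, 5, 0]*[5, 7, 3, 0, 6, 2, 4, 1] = [7, 3, 6, 0, 1, 4, 2, 5]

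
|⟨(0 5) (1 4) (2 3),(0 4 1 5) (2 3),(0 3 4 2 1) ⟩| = 720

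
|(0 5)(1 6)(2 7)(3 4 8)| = 6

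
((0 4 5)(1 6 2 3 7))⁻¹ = (0 5 4)(1 7 3 2 6)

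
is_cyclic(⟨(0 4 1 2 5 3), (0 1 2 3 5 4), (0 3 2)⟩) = no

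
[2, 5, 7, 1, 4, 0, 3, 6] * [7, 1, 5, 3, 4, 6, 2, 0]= [5, 6, 0, 1, 4, 7, 3, 2]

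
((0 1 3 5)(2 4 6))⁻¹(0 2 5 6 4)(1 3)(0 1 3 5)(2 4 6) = (0 2 6 1 4)(3 5)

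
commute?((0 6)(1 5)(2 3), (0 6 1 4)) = no:(0 6)(1 5)(2 3) * (0 6 1 4) = (0 1 5 4)(2 3), (0 6 1 4) * (0 6)(1 5)(2 3) = (1 4 6 5)(2 3)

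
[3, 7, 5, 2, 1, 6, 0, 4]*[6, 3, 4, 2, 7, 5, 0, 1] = [2, 1, 5, 4, 3, 0, 6, 7]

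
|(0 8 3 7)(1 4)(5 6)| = 4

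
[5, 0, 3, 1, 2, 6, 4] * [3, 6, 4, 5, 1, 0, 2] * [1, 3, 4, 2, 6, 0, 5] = [1, 2, 0, 5, 6, 4, 3]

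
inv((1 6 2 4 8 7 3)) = (1 3 7 8 4 2 6)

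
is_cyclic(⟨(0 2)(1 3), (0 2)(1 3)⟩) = yes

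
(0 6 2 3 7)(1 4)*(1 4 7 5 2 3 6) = (0 1 7)(2 6 3 5)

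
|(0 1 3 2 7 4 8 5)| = 8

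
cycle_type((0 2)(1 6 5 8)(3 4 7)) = 2.3.4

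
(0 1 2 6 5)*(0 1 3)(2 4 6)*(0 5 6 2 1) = (0 3 5)(1 4 2)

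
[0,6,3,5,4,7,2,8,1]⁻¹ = [0,8,6,2,4,3,1,5,7]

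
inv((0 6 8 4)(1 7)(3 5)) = (0 4 8 6)(1 7)(3 5)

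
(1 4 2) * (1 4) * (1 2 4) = (1 2)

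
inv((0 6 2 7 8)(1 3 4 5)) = (0 8 7 2 6)(1 5 4 3)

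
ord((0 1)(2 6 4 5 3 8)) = 6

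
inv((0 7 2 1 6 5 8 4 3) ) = (0 3 4 8 5 6 1 2 7) 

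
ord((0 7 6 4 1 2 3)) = 7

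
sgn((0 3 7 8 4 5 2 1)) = -1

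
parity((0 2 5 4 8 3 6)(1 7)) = odd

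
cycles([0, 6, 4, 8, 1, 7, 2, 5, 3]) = (1 6 2 4)(3 8)(5 7)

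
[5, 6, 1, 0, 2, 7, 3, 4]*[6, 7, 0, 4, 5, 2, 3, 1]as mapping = [0→2, 1→3, 2→7, 3→6, 4→0, 5→1, 6→4, 7→5]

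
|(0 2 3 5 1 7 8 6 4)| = 9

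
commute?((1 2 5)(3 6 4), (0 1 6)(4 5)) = no:(1 2 5)(3 6 4)*(0 1 6)(4 5) = (0 1 2 4 3)(5 6), (0 1 6)(4 5)*(1 2 5)(3 6 4) = (0 2 5 3 6)(1 4)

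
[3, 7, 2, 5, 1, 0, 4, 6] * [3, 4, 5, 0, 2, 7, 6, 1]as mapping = [0→0, 1→1, 2→5, 3→7, 4→4, 5→3, 6→2, 7→6]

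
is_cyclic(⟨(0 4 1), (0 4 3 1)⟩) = no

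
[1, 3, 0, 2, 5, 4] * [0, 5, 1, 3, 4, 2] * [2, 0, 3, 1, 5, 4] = [4, 1, 2, 0, 3, 5]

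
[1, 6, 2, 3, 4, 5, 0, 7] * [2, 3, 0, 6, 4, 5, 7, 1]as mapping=[0→3, 1→7, 2→0, 3→6, 4→4, 5→5, 6→2, 7→1]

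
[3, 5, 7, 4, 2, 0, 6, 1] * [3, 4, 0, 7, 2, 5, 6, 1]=[7, 5, 1, 2, 0, 3, 6, 4]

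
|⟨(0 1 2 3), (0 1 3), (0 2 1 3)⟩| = 24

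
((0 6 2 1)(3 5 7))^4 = (3 5 7)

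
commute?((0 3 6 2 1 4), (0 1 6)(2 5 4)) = no:(0 3 6 2 1 4) * (0 1 6)(2 5 4) = (0 3)(1 2 6 5 4), (0 1 6)(2 5 4) * (0 3 6 2 1 4) = (0 4 1 2 5)(3 6)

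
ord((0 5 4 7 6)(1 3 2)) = 15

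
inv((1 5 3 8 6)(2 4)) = (1 6 8 3 5)(2 4)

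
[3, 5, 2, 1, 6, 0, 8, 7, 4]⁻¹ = [5, 3, 2, 0, 8, 1, 4, 7, 6]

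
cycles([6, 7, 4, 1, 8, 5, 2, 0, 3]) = (0 6 2 4 8 3 1 7)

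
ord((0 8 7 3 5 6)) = 6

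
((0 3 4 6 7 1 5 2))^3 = (0 6 5 3 7 2 4 1)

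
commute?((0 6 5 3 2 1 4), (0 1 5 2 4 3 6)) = no:(0 6 5 3 2 1 4)*(0 1 5 2 4 3 6) = (1 3 4)(2 5 6), (0 1 5 2 4 3 6)*(0 6 5 3 2 1 4) = (0 4 2)(1 3 5)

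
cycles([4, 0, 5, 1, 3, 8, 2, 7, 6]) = (0 4 3 1)(2 5 8 6)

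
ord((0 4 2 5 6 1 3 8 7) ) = 9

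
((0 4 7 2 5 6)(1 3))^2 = (0 7 5)(2 6 4)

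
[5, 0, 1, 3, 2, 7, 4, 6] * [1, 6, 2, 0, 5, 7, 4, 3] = [7, 1, 6, 0, 2, 3, 5, 4]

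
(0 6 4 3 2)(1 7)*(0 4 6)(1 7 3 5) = (1 3 2 4 5)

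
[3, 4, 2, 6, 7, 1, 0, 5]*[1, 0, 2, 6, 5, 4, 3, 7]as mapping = [0→6, 1→5, 2→2, 3→3, 4→7, 5→0, 6→1, 7→4]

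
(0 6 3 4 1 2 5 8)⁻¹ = (0 8 5 2 1 4 3 6)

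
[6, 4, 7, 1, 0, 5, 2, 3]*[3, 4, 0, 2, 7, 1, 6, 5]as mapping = [0→6, 1→7, 2→5, 3→4, 4→3, 5→1, 6→0, 7→2]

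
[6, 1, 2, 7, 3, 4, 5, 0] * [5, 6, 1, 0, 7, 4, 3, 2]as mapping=[0→3, 1→6, 2→1, 3→2, 4→0, 5→7, 6→4, 7→5]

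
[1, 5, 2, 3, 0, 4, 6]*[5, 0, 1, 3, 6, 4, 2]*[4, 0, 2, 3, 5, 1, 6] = [4, 5, 0, 3, 1, 6, 2]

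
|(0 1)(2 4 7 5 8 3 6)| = 14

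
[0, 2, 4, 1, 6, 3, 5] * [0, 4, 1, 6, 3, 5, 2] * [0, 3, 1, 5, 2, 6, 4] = [0, 3, 5, 2, 1, 4, 6]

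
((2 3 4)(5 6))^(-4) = (2 4 3)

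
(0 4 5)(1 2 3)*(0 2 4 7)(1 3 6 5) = (0 7)(1 4)(2 6 5)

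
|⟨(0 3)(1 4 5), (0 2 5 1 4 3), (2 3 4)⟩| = 720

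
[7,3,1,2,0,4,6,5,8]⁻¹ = [4,2,3,1,5,7,6,0,8]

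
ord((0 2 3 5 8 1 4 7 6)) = 9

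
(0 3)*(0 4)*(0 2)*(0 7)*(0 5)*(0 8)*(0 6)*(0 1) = (0 3 4 2 7 5 8 6 1)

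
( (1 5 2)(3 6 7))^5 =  (1 2 5)(3 7 6)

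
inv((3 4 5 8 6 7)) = (3 7 6 8 5 4)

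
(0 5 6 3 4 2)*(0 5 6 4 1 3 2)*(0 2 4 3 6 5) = (0 5 3 1 6 4 2)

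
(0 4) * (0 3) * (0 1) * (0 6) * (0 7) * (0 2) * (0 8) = (0 4 3 1 6 7 2 8)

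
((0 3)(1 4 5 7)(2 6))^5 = (0 3)(1 4 5 7)(2 6)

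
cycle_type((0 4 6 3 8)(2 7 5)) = 3.5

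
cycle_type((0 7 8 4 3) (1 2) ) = 2.5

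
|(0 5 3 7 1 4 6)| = 7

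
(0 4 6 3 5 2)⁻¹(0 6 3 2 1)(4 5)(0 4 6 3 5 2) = (0 1 4 3 5)(2 6)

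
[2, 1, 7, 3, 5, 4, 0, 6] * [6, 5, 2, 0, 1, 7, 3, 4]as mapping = [0→2, 1→5, 2→4, 3→0, 4→7, 5→1, 6→6, 7→3]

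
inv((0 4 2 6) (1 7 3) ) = (0 6 2 4) (1 3 7) 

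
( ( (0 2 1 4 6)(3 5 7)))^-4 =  (0 2 1 4 6)(3 7 5)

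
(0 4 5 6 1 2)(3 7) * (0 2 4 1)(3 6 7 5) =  (0 1 4 3 5 7 6)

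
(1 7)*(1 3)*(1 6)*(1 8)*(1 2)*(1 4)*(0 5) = (0 5)(1 7 3 6 8 2 4)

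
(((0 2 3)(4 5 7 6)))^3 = (4 6 7 5)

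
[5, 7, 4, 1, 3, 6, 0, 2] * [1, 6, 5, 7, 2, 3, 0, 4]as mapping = [0→3, 1→4, 2→2, 3→6, 4→7, 5→0, 6→1, 7→5]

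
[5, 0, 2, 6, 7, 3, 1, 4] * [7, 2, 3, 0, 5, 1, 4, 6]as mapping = [0→1, 1→7, 2→3, 3→4, 4→6, 5→0, 6→2, 7→5]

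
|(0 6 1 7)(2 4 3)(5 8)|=12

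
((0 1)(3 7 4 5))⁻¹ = (0 1)(3 5 4 7)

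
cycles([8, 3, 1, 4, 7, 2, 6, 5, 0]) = (0 8)(1 3 4 7 5 2)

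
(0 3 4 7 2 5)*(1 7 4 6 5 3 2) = (0 2 3 6 5)(1 7)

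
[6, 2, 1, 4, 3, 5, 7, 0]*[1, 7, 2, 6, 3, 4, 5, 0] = [5, 2, 7, 3, 6, 4, 0, 1]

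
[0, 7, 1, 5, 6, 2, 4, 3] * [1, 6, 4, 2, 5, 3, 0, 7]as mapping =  [0→1, 1→7, 2→6, 3→3, 4→0, 5→4, 6→5, 7→2]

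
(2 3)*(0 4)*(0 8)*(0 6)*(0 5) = (0 4 8 6 5)(2 3)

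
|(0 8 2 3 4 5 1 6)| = 8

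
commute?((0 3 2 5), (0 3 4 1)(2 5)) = no:(0 3 2 5) * (0 3 4 1)(2 5) = (0 4 1)(3 5), (0 3 4 1)(2 5) * (0 3 2 5) = (0 2)(1 3 4)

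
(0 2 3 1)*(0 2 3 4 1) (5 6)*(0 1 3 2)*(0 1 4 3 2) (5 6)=(2 3 4) 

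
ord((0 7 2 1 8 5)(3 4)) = 6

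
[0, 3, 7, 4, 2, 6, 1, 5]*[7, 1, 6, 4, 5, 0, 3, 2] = [7, 4, 2, 5, 6, 3, 1, 0]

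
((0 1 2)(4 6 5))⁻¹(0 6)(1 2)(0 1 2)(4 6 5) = (0 2)(1 5)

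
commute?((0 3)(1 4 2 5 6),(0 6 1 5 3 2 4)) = no:(0 3)(1 4 2 5 6)*(0 6 1 5 3 2 4) = (0 2 3 6 5 1),(0 6 1 5 3 2 4)*(0 3)(1 4 2 5 6) = (0 1 6 4 3 5)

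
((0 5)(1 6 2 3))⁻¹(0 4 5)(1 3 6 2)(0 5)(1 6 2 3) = (0 5 4)(1 2 3 6)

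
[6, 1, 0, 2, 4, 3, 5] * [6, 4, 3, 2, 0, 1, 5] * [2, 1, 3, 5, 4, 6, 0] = [6, 4, 0, 5, 2, 3, 1]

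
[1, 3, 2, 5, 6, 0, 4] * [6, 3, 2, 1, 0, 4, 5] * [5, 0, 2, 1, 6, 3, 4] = [1, 0, 2, 6, 3, 4, 5]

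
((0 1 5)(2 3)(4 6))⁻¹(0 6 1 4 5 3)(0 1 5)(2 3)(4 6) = (0 2 1 4 5 6)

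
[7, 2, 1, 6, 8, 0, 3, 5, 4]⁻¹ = [5, 2, 1, 6, 8, 7, 3, 0, 4]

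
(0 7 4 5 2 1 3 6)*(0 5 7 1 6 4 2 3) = (0 1)(2 6 5 3 4 7)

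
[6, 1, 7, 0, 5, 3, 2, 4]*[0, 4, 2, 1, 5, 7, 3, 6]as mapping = [0→3, 1→4, 2→6, 3→0, 4→7, 5→1, 6→2, 7→5]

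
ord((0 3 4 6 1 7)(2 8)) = 6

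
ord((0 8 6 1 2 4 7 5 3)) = 9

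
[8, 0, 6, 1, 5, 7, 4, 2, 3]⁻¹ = [1, 3, 7, 8, 6, 4, 2, 5, 0]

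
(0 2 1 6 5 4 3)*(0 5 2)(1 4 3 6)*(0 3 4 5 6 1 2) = (0 3 6)(1 2 5 4)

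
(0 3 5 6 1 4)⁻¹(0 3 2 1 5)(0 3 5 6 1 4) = (2 4 6 3 5)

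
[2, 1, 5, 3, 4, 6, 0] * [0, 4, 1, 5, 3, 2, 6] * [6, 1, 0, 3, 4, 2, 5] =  [1, 4, 0, 2, 3, 5, 6]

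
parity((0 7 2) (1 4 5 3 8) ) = even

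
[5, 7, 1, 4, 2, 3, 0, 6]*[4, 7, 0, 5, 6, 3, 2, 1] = [3, 1, 7, 6, 0, 5, 4, 2]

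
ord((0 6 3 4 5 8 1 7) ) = 8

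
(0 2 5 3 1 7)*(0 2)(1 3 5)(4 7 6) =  (1 6 4 7 2)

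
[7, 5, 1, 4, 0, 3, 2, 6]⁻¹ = [4, 2, 6, 5, 3, 1, 7, 0]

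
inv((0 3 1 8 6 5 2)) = (0 2 5 6 8 1 3)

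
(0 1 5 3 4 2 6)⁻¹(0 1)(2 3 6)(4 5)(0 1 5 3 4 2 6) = (0 6 4)(1 5)(2 3)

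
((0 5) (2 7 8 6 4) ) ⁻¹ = (0 5) (2 4 6 8 7) 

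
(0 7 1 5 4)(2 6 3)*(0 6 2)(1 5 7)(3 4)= (0 1 7 5 3)(4 6)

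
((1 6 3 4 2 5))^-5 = (1 6 3 4 2 5)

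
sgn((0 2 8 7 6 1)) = -1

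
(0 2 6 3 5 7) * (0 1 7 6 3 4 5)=(0 2 3)(1 7)(4 5 6)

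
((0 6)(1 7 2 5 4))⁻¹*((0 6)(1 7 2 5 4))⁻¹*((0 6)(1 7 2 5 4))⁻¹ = (0 6)(1 2 4 7 5)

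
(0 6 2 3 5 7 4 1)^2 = (0 2 5 4)(1 6 3 7)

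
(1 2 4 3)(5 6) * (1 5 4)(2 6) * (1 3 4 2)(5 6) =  (1 5)(2 3 6)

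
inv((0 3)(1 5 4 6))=(0 3)(1 6 4 5)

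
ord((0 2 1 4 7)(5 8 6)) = 15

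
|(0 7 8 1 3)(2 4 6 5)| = 20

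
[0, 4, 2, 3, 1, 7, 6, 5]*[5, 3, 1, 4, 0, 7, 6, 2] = [5, 0, 1, 4, 3, 2, 6, 7]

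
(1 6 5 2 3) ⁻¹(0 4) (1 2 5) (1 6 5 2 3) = (0 4) (2 6 3) 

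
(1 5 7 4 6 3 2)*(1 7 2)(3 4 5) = (1 3)(2 7 5)(4 6)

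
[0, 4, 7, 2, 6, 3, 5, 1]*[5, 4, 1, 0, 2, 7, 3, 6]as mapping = [0→5, 1→2, 2→6, 3→1, 4→3, 5→0, 6→7, 7→4]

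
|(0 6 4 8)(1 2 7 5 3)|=20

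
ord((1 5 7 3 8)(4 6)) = 10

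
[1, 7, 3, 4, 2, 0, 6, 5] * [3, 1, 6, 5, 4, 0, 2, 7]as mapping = [0→1, 1→7, 2→5, 3→4, 4→6, 5→3, 6→2, 7→0]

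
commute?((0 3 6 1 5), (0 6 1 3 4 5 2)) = no:(0 3 6 1 5) * (0 6 1 3 4 5 2) = (0 4 5 6 3 1 2), (0 6 1 3 4 5 2) * (0 3 6 1 5) = (0 1 6 5 2 3 4)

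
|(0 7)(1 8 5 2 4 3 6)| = 14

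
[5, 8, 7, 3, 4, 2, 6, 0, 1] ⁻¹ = [7, 8, 5, 3, 4, 0, 6, 2, 1] 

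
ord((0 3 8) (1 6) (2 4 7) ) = 6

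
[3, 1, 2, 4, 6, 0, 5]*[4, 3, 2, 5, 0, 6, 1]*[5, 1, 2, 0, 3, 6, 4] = [6, 0, 2, 5, 1, 3, 4]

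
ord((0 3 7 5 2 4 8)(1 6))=14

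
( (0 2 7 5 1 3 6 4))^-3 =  (0 3 7 4 1 2 6 5)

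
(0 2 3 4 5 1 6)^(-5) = (0 3 5 6 2 4 1)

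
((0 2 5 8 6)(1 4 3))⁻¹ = (0 6 8 5 2)(1 3 4)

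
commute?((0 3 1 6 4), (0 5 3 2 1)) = no:(0 3 1 6 4)*(0 5 3 2 1) = (0 2 1 6 4 5 3), (0 5 3 2 1)*(0 3 1 6 4) = (0 5 1 3 2 6 4)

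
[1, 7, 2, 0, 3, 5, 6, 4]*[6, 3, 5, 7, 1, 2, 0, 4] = [3, 4, 5, 6, 7, 2, 0, 1]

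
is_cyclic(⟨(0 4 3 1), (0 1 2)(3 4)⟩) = no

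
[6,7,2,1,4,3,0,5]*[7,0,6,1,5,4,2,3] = [2,3,6,0,5,1,7,4] 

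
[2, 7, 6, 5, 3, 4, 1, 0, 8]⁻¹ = [7, 6, 0, 4, 5, 3, 2, 1, 8]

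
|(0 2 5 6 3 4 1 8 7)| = 9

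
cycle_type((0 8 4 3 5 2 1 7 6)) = 9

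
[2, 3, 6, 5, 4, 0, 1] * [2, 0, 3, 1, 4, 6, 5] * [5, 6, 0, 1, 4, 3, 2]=[1, 6, 3, 2, 4, 0, 5]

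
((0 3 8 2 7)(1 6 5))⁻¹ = (0 7 2 8 3)(1 5 6)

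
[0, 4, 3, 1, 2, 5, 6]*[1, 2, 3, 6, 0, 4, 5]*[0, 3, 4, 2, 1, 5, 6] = [3, 0, 6, 4, 2, 1, 5]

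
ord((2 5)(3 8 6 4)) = 4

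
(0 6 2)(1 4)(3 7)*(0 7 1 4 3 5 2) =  (0 6)(1 3)(2 7 5)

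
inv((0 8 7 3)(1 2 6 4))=(0 3 7 8)(1 4 6 2)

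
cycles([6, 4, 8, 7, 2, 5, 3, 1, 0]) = (0 6 3 7 1 4 2 8)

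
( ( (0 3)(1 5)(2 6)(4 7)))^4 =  ()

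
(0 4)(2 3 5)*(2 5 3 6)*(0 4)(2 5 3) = (2 6 5 3)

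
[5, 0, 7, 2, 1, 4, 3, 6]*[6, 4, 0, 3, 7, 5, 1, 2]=[5, 6, 2, 0, 4, 7, 3, 1]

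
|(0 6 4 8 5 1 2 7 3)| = 9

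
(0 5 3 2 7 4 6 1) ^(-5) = (0 2 6 5 7 1 3 4) 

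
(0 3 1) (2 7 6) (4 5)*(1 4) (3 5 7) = (0 5 1) (2 3 4 7 6) 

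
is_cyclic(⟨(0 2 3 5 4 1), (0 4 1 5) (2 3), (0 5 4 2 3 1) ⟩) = no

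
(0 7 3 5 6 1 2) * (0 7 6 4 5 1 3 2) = (0 6 3 1)(2 7)(4 5)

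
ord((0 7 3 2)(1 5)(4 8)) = 4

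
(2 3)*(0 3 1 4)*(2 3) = (0 2 1 4)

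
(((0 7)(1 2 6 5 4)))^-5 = (0 7)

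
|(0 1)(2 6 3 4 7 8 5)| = 14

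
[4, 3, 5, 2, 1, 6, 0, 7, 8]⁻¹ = [6, 4, 3, 1, 0, 2, 5, 7, 8]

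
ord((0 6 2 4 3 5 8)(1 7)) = 14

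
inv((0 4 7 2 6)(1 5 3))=(0 6 2 7 4)(1 3 5)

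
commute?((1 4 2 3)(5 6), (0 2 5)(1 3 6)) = no:(1 4 2 3)(5 6) * (0 2 5)(1 3 6) = (0 2 6)(1 4 5), (0 2 5)(1 3 6) * (1 4 2 3)(5 6) = (0 3 5)(2 6 4)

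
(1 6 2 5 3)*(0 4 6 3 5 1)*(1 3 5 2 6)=(0 4 1 5 2 3)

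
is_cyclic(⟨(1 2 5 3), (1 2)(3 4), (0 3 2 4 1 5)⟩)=no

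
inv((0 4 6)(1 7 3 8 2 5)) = (0 6 4)(1 5 2 8 3 7)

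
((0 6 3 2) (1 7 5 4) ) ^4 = () 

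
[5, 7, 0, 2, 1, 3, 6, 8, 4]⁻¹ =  [2, 4, 3, 5, 8, 0, 6, 1, 7]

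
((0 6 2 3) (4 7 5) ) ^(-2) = (0 2) (3 6) (4 7 5) 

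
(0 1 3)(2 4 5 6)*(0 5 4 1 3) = (0 3 5 6 2 1)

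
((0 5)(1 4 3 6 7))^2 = (1 3 7 4 6)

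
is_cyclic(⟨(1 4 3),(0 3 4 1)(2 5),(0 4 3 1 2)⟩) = no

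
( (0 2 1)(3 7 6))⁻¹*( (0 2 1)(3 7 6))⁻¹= (0 2 1)(3 7 6)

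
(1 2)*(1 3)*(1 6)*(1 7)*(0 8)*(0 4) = (0 8 4)(1 2 3 6 7)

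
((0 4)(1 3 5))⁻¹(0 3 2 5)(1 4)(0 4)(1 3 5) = (0 3)(1 4 5 2)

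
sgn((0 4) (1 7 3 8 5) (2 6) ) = 1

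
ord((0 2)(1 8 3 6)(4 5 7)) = 12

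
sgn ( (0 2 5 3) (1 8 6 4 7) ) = -1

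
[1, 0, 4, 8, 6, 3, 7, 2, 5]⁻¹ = [1, 0, 7, 5, 2, 8, 4, 6, 3]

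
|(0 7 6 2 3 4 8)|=7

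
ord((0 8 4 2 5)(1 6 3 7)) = 20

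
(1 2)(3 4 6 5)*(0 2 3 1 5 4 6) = (0 2 5 1 3 6 4)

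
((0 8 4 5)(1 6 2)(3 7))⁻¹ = (0 5 4 8)(1 2 6)(3 7)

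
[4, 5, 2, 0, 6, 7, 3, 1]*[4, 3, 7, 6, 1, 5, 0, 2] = [1, 5, 7, 4, 0, 2, 6, 3]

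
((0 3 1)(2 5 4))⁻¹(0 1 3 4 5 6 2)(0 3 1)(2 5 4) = (0 1 2 4 6 5 3)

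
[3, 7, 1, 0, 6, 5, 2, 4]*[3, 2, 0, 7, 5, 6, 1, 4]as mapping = [0→7, 1→4, 2→2, 3→3, 4→1, 5→6, 6→0, 7→5]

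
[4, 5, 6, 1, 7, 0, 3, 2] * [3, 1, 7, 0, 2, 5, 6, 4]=[2, 5, 6, 1, 4, 3, 0, 7]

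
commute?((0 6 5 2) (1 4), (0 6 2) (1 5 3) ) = no:(0 6 5 2) (1 4) * (0 6 2) (1 5 3) = (0 2 6 3 1 4 5), (0 6 2) (1 5 3) * (0 6 5 2) (1 4) = (0 5 3 4 1 2 6) 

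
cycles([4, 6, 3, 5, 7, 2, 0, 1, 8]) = (0 4 7 1 6)(2 3 5)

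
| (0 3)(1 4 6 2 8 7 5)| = 14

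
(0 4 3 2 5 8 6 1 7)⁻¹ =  (0 7 1 6 8 5 2 3 4)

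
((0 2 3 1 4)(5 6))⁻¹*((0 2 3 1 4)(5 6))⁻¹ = (0 1 2 4 3)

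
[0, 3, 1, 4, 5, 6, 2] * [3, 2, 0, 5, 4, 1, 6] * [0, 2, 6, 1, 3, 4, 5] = [1, 4, 6, 3, 2, 5, 0]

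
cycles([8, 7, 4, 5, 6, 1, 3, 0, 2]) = (0 8 2 4 6 3 5 1 7)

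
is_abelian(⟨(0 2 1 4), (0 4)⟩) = no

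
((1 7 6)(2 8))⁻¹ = (1 6 7)(2 8)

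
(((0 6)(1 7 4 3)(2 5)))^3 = (0 6)(1 3 4 7)(2 5)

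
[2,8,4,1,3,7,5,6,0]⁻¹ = [8,3,0,4,2,6,7,5,1]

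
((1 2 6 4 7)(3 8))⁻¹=(1 7 4 6 2)(3 8)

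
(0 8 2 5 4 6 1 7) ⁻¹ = (0 7 1 6 4 5 2 8) 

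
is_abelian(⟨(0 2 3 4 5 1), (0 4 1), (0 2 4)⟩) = no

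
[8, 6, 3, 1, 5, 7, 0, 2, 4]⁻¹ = [6, 3, 7, 2, 8, 4, 1, 5, 0]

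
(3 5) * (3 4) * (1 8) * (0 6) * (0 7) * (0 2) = (0 6 7 2) (1 8) (3 5 4) 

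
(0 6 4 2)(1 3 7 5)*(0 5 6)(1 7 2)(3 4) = (1 4)(2 5 7 6 3)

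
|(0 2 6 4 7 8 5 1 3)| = 9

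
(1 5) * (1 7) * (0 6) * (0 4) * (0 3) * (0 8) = (0 6 4 3 8)(1 5 7)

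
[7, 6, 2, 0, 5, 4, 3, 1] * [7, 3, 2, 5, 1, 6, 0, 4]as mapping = [0→4, 1→0, 2→2, 3→7, 4→6, 5→1, 6→5, 7→3]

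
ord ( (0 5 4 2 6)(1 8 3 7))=20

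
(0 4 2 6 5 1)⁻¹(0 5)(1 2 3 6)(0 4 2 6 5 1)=(0 6 3 5)(1 4)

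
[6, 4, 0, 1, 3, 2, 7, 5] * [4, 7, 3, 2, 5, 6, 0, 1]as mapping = [0→0, 1→5, 2→4, 3→7, 4→2, 5→3, 6→1, 7→6]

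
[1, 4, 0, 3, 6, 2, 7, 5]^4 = [7, 5, 6, 3, 2, 4, 0, 1]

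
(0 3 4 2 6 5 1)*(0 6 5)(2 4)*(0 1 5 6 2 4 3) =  (1 2 6)(3 4)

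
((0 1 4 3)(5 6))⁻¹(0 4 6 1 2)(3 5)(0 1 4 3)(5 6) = (0 6)(1 3 5 4 2)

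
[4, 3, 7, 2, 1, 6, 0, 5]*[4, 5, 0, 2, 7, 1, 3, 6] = [7, 2, 6, 0, 5, 3, 4, 1]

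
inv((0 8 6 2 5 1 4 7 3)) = (0 3 7 4 1 5 2 6 8)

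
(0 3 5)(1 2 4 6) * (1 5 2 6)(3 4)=(0 4 1 6 5)(2 3)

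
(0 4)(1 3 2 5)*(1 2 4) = (0 1 3 4)(2 5)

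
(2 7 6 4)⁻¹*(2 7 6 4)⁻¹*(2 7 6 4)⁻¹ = (2 7 6 4)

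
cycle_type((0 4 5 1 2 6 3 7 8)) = 9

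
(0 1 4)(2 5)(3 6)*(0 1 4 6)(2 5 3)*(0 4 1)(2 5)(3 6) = (0 1 3 4)(2 6 5)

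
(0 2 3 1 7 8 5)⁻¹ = (0 5 8 7 1 3 2)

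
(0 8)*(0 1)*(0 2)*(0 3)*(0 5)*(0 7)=(0 8 1 2 3 5 7)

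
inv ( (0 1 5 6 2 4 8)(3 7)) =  (0 8 4 2 6 5 1)(3 7)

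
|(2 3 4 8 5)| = 5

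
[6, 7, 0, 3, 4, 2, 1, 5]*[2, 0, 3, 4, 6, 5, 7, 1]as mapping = [0→7, 1→1, 2→2, 3→4, 4→6, 5→3, 6→0, 7→5]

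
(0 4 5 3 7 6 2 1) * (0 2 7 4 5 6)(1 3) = (0 5 1 2 3 4 6 7)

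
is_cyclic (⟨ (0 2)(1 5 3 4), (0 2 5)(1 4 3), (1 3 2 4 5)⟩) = no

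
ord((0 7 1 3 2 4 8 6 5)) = 9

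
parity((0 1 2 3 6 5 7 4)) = odd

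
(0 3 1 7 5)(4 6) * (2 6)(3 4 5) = (0 4 2 6 5)(1 7 3)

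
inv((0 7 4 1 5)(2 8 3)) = (0 5 1 4 7)(2 3 8)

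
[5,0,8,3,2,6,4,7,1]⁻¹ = [1,8,4,3,6,0,5,7,2]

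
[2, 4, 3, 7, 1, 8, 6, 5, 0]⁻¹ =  [8, 4, 0, 2, 1, 7, 6, 3, 5]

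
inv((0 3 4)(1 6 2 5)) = (0 4 3)(1 5 2 6)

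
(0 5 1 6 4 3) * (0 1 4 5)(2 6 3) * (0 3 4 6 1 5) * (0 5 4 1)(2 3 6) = (0 6 5 2)(3 4)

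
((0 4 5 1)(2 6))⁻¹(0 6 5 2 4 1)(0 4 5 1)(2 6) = (0 4 2 1 6 5)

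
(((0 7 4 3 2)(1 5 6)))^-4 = (0 7 4 3 2)(1 6 5)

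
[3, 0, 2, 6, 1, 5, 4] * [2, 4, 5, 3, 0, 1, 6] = [3, 2, 5, 6, 4, 1, 0]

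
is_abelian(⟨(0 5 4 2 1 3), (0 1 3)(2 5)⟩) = no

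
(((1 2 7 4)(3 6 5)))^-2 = (1 7)(2 4)(3 6 5)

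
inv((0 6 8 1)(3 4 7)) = (0 1 8 6)(3 7 4)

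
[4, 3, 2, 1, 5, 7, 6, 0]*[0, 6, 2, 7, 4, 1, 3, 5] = [4, 7, 2, 6, 1, 5, 3, 0]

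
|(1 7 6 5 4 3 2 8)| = 8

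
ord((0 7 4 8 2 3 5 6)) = 8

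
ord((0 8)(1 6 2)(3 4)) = 6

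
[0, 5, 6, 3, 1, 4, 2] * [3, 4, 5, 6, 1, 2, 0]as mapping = [0→3, 1→2, 2→0, 3→6, 4→4, 5→1, 6→5]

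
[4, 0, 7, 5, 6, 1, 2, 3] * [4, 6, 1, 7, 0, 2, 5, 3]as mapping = [0→0, 1→4, 2→3, 3→2, 4→5, 5→6, 6→1, 7→7]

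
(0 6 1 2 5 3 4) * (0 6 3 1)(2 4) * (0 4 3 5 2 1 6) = (0 5 6 4)(1 3)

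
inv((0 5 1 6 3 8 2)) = (0 2 8 3 6 1 5)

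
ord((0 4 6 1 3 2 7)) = 7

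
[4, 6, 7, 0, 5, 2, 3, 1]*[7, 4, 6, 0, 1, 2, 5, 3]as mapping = [0→1, 1→5, 2→3, 3→7, 4→2, 5→6, 6→0, 7→4]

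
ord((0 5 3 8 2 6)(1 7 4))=6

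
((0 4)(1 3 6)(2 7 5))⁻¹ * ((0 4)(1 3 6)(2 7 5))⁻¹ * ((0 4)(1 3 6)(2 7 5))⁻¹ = (0 4)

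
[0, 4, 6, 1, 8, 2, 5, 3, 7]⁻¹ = [0, 3, 5, 7, 1, 6, 2, 8, 4]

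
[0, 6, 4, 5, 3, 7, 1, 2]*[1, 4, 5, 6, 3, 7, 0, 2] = [1, 0, 3, 7, 6, 2, 4, 5]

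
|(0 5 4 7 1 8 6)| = 7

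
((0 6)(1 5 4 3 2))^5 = (0 6)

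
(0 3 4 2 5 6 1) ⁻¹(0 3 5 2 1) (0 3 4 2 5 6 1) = (0 3 4 6 5) 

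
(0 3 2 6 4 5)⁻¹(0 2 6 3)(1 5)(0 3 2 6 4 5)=(0 1)(2 3 6 4)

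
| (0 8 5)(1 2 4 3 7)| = 15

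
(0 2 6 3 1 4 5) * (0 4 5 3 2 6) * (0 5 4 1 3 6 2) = (0 2 5 1 4 6)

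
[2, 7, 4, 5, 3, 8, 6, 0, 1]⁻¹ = [7, 8, 0, 4, 2, 3, 6, 1, 5]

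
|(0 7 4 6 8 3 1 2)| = 8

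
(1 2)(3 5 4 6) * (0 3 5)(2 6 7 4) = (0 3)(1 6 5 2)(4 7)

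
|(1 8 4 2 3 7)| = 6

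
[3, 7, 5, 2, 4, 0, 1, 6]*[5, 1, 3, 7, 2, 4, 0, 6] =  [7, 6, 4, 3, 2, 5, 1, 0]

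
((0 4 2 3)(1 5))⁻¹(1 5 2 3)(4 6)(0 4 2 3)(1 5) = (0 5 1 3)(2 6)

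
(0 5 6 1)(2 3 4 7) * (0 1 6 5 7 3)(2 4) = (0 7 4 3 2)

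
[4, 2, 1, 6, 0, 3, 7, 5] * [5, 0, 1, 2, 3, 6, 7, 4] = [3, 1, 0, 7, 5, 2, 4, 6]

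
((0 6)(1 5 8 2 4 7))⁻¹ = (0 6)(1 7 4 2 8 5)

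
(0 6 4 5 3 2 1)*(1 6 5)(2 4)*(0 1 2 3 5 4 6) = (0 4 2)(3 6)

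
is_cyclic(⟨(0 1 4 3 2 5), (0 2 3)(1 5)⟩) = no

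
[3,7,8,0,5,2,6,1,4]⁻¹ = [3,7,5,0,8,4,6,1,2]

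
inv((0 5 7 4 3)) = (0 3 4 7 5)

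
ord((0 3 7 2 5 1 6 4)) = 8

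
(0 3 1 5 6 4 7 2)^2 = (0 1 6 7)(2 3 5 4)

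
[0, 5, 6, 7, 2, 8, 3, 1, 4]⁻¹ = [0, 7, 4, 6, 8, 1, 2, 3, 5]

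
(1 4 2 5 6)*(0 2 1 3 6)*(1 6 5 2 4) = (0 4 6 3 5)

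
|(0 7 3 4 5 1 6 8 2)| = 9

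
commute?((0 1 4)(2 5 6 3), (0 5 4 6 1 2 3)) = no:(0 1 4)(2 5 6 3)*(0 5 4 6 1 2 3) = (0 2 4 5 1 6), (0 5 4 6 1 2 3)*(0 1 4)(2 5 6 3) = (0 6 4 3 1 5)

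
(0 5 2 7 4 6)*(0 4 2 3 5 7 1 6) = (0 7 2 1 6 4)(3 5)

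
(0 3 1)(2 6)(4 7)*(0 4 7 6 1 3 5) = (0 5)(1 4 6 2)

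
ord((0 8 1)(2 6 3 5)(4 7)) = 12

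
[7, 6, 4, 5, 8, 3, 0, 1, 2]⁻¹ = [6, 7, 8, 5, 2, 3, 1, 0, 4]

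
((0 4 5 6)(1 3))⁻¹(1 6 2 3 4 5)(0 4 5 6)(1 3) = (0 2 1 5 6 3)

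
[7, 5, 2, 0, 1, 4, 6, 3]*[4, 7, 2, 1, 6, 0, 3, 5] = [5, 0, 2, 4, 7, 6, 3, 1]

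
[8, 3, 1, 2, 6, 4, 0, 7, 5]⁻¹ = [6, 2, 3, 1, 5, 8, 4, 7, 0]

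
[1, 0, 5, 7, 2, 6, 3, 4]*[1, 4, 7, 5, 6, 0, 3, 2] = [4, 1, 0, 2, 7, 3, 5, 6]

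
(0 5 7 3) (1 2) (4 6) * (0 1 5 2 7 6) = (0 2 5 6 4) (1 7 3) 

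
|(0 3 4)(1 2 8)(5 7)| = 6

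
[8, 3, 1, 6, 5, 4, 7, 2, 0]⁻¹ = [8, 2, 7, 1, 5, 4, 3, 6, 0]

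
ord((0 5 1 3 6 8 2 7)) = 8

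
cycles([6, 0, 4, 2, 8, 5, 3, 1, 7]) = (0 6 3 2 4 8 7 1)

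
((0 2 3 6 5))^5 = ()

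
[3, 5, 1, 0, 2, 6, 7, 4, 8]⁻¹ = [3, 2, 4, 0, 7, 1, 5, 6, 8]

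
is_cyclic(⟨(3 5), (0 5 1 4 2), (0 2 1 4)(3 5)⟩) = no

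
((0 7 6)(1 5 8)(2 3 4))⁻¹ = (0 6 7)(1 8 5)(2 4 3)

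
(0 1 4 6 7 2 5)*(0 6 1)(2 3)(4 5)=(1 5 6 7 3 2 4)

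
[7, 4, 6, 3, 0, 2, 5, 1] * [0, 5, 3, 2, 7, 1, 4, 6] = [6, 7, 4, 2, 0, 3, 1, 5]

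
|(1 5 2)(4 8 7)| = 3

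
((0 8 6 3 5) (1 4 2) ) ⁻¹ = (0 5 3 6 8) (1 2 4) 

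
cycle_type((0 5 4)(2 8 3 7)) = 3.4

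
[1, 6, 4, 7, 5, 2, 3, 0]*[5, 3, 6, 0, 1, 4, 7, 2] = [3, 7, 1, 2, 4, 6, 0, 5]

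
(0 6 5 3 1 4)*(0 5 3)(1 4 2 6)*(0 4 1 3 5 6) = (0 3 1 2)(4 6 5)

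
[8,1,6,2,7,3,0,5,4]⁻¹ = [6,1,3,5,8,7,2,4,0]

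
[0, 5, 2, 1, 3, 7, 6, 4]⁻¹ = [0, 3, 2, 4, 7, 1, 6, 5]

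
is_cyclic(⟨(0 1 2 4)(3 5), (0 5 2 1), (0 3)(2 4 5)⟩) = no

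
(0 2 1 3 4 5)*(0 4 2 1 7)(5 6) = (0 1 3 2 7)(4 6 5)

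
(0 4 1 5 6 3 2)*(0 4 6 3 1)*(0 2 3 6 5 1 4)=(0 5 6 4 2)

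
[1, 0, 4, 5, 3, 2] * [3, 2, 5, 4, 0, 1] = [2, 3, 0, 1, 4, 5]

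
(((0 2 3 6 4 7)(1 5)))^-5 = (0 2 3 6 4 7)(1 5)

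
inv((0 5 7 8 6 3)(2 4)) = (0 3 6 8 7 5)(2 4)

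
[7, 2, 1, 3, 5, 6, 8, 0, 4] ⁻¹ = [7, 2, 1, 3, 8, 4, 5, 0, 6] 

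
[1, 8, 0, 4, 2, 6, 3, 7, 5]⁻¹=[2, 0, 4, 6, 3, 8, 5, 7, 1]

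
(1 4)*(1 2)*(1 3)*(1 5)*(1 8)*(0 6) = (0 6)(1 4 2 3 5 8)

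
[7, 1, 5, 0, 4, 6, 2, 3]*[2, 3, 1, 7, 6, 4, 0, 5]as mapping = [0→5, 1→3, 2→4, 3→2, 4→6, 5→0, 6→1, 7→7]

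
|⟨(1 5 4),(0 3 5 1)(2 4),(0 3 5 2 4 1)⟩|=720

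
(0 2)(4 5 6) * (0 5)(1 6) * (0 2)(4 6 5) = (1 5)(2 4)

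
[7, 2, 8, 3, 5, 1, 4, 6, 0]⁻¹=[8, 5, 1, 3, 6, 4, 7, 0, 2]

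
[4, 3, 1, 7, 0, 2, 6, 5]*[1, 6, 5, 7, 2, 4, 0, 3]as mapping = [0→2, 1→7, 2→6, 3→3, 4→1, 5→5, 6→0, 7→4]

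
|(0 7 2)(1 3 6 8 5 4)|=6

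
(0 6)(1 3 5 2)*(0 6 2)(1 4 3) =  (0 2 4 3 5)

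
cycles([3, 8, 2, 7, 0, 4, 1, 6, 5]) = (0 3 7 6 1 8 5 4)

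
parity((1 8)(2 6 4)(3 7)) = even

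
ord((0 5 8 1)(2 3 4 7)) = 4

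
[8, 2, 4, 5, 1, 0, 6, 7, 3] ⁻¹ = [5, 4, 1, 8, 2, 3, 6, 7, 0] 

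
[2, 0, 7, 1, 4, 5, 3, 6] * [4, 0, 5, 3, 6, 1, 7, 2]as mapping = [0→5, 1→4, 2→2, 3→0, 4→6, 5→1, 6→3, 7→7]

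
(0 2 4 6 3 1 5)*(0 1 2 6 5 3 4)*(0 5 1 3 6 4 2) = (0 4 1 6 2 5 3)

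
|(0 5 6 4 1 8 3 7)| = 8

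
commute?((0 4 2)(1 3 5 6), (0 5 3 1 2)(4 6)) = no:(0 4 2)(1 3 5 6) * (0 5 3 1 2)(4 6) = (0 6 2 5 4), (0 5 3 1 2)(4 6) * (0 4 2)(1 3 5 6) = (0 6 2 4 1)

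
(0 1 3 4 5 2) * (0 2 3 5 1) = (1 5 3 4)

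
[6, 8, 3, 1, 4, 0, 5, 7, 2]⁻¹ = [5, 3, 8, 2, 4, 6, 0, 7, 1]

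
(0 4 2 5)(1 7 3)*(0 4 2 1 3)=(0 2 5 4 1 7)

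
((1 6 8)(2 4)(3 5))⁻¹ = (1 8 6)(2 4)(3 5)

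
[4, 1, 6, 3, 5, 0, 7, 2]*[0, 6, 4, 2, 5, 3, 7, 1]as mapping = [0→5, 1→6, 2→7, 3→2, 4→3, 5→0, 6→1, 7→4]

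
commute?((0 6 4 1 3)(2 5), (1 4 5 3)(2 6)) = no:(0 6 4 1 3)(2 5) * (1 4 5 3)(2 6) = (0 2 3)(5 6), (1 4 5 3)(2 6) * (0 6 4 1 3)(2 5) = (0 6 5)(2 4)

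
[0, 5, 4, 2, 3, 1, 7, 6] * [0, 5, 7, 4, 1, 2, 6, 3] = [0, 2, 1, 7, 4, 5, 3, 6]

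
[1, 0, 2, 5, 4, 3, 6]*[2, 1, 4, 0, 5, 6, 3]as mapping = [0→1, 1→2, 2→4, 3→6, 4→5, 5→0, 6→3]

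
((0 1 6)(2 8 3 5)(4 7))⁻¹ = (0 6 1)(2 5 3 8)(4 7)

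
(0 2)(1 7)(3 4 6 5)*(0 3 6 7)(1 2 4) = (0 4 7 2 3 1)(5 6)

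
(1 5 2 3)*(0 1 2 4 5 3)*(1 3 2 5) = (0 3 5 4 1 2)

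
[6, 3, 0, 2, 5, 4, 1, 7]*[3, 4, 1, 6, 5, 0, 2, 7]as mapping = [0→2, 1→6, 2→3, 3→1, 4→0, 5→5, 6→4, 7→7]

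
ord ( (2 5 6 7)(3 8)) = 4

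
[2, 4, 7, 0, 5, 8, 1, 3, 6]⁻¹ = [3, 6, 0, 7, 1, 4, 8, 2, 5]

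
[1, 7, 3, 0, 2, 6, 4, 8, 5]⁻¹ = [3, 0, 4, 2, 6, 8, 5, 1, 7]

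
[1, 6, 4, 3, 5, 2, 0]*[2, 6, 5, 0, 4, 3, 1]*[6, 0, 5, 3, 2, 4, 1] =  [1, 0, 2, 6, 3, 4, 5]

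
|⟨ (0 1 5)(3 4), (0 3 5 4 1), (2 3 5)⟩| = 720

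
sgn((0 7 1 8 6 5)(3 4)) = 1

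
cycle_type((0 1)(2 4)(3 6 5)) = 2^2.3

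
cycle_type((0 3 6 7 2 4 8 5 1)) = 9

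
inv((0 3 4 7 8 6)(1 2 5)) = (0 6 8 7 4 3)(1 5 2)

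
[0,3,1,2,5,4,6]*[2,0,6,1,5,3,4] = [2,1,0,6,3,5,4]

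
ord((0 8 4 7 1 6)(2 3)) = 6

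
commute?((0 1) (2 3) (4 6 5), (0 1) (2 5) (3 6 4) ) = no:(0 1) (2 3) (4 6 5) * (0 1) (2 5) (3 6 4) = (2 6) (3 5), (0 1) (2 5) (3 6 4) * (0 1) (2 3) (4 6 5) = (2 4) (3 5) 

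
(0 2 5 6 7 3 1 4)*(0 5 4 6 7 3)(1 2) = (0 1 6 3 2 4 5 7)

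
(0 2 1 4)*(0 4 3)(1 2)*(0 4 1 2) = (0 2)(1 3 4)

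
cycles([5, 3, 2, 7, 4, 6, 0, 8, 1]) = (0 5 6)(1 3 7 8)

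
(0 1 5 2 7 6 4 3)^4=(0 7)(1 6)(2 3)(4 5)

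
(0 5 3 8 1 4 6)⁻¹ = (0 6 4 1 8 3 5)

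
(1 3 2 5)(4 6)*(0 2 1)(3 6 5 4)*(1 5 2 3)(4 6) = (0 3 5)(1 4 2 6)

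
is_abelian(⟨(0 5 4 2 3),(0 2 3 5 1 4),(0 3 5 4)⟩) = no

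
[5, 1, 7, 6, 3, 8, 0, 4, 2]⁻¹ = [6, 1, 8, 4, 7, 0, 3, 2, 5]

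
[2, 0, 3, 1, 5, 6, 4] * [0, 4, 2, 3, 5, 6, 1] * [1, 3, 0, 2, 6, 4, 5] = [0, 1, 2, 6, 5, 3, 4]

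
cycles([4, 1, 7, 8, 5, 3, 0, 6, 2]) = (0 4 5 3 8 2 7 6)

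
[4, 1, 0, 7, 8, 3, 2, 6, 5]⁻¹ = [2, 1, 6, 5, 0, 8, 7, 3, 4]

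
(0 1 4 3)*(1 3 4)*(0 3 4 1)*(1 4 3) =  (0 3 1)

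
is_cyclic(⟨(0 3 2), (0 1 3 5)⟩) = no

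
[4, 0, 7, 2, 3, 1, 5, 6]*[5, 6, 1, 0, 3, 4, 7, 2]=[3, 5, 2, 1, 0, 6, 4, 7]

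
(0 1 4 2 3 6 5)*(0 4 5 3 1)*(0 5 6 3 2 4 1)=(0 5 1 6 2)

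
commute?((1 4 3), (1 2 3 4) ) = no:(1 4 3) * (1 2 3 4) = (2 3), (1 2 3 4) * (1 4 3) = (1 2) 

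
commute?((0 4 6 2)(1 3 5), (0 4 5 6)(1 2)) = no:(0 4 6 2)(1 3 5)*(0 4 5 6)(1 2) = (0 5 2 4)(1 3 6), (0 4 5 6)(1 2)*(0 4 6 2)(1 3 5) = (0 6 4 1)(2 3 5)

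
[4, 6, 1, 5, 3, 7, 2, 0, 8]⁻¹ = [7, 2, 6, 4, 0, 3, 1, 5, 8]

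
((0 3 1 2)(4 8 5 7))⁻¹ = (0 2 1 3)(4 7 5 8)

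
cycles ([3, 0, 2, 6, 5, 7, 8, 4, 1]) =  (0 3 6 8 1)(4 5 7)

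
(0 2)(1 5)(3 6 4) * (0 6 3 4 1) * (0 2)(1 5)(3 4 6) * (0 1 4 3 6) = (0 1 4)(2 6 5)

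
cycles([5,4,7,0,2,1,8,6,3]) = (0 5 1 4 2 7 6 8 3)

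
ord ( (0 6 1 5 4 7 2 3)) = 8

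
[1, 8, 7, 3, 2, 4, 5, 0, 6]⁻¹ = [7, 0, 4, 3, 5, 6, 8, 2, 1]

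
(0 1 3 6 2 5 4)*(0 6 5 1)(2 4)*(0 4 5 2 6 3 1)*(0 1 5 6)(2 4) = (0 2 1 5)(3 4)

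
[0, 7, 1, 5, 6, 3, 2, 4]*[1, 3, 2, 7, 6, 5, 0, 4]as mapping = [0→1, 1→4, 2→3, 3→5, 4→0, 5→7, 6→2, 7→6]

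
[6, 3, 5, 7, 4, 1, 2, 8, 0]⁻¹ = [8, 5, 6, 1, 4, 2, 0, 3, 7]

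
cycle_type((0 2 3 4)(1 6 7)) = 3.4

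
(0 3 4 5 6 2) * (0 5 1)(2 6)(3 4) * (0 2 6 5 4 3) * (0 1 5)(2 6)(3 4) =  (0 4 5 2 3 1 6)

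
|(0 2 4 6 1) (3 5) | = 10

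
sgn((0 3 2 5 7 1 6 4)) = -1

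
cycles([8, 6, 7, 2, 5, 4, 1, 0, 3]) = (0 8 3 2 7)(1 6)(4 5)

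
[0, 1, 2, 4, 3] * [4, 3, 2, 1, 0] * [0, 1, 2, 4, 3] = [3, 4, 2, 0, 1]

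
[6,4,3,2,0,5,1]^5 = [6,4,3,2,0,5,1]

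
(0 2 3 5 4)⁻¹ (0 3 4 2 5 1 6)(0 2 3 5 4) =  (0 3 4 1 6 2 5)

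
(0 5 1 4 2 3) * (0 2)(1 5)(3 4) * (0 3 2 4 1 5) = (0 5)(1 2)(3 4)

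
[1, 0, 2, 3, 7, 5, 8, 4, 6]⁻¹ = [1, 0, 2, 3, 7, 5, 8, 4, 6]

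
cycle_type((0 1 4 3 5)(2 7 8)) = 3.5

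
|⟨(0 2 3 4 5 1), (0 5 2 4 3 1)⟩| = 720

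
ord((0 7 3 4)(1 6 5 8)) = 4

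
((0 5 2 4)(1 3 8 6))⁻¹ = (0 4 2 5)(1 6 8 3)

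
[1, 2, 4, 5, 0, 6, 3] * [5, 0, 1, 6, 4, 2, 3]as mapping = [0→0, 1→1, 2→4, 3→2, 4→5, 5→3, 6→6]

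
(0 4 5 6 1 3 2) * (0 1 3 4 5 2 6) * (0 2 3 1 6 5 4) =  (0 4 3 5 2 6 1) 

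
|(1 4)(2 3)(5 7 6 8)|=4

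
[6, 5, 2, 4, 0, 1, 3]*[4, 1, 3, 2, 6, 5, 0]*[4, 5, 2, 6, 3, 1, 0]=[4, 1, 6, 0, 3, 5, 2]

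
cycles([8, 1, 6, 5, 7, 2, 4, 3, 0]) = (0 8)(2 6 4 7 3 5)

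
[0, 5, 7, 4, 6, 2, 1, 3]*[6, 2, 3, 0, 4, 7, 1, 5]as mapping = [0→6, 1→7, 2→5, 3→4, 4→1, 5→3, 6→2, 7→0]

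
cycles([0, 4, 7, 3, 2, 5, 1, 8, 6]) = (1 4 2 7 8 6)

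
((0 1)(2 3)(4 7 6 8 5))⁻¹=(0 1)(2 3)(4 5 8 6 7)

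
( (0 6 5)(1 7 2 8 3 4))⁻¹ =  (0 5 6)(1 4 3 8 2 7)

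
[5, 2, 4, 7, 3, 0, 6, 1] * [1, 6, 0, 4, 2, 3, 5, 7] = [3, 0, 2, 7, 4, 1, 5, 6]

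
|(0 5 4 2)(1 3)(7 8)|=4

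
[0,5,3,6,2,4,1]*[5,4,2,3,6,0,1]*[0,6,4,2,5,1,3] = [1,0,2,6,4,3,5]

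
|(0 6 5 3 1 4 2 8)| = 8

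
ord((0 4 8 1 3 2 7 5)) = 8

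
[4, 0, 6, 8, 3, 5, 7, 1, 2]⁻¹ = [1, 7, 8, 4, 0, 5, 2, 6, 3]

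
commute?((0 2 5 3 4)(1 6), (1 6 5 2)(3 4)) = no:(0 2 5 3 4)(1 6)*(1 6 5 2)(3 4) = (0 1 5 4), (1 6 5 2)(3 4)*(0 2 5 3 4)(1 6) = (0 2 6 3)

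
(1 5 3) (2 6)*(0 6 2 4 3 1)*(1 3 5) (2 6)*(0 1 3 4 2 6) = (0 6 2) (1 3) (4 5) 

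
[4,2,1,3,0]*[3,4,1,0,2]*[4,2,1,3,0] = [1,2,0,4,3]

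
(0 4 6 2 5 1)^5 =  (0 1 5 2 6 4)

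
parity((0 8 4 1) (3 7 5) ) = odd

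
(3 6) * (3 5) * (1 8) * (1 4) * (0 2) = (0 2)(1 8 4)(3 6 5)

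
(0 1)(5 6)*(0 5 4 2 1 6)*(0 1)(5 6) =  (0 5 1 6 4 2)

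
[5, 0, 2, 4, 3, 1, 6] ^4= [5, 0, 2, 3, 4, 1, 6] 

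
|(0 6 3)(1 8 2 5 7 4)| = 6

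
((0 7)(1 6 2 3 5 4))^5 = (0 7)(1 4 5 3 2 6)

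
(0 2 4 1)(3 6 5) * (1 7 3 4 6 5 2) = (0 1)(2 6)(3 5 4 7)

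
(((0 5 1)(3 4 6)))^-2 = (0 5 1)(3 4 6)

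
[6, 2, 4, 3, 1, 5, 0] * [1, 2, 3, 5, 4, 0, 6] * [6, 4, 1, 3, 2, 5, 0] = [0, 3, 2, 5, 1, 6, 4]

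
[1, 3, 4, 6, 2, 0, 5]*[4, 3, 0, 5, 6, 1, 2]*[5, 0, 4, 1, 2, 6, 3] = [1, 6, 3, 4, 5, 2, 0]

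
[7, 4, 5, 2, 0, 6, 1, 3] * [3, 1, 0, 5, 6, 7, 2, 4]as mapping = [0→4, 1→6, 2→7, 3→0, 4→3, 5→2, 6→1, 7→5]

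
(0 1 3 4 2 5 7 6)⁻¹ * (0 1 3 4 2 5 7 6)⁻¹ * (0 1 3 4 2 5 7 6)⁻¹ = (0 5 3 6 2 1 7 4)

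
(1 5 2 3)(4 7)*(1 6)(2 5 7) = (1 7 4 2 3 6)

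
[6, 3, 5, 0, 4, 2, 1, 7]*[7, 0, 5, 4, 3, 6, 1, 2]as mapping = [0→1, 1→4, 2→6, 3→7, 4→3, 5→5, 6→0, 7→2]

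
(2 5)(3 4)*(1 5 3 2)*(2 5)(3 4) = (1 2 4 5)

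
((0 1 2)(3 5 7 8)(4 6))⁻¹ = (0 2 1)(3 8 7 5)(4 6)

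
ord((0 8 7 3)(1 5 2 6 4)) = 20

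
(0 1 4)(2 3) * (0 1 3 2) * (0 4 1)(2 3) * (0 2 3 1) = (0 3 4 2 1)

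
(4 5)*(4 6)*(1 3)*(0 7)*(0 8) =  (0 7 8) (1 3) (4 5 6) 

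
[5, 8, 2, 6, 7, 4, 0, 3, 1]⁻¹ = [6, 8, 2, 7, 5, 0, 3, 4, 1]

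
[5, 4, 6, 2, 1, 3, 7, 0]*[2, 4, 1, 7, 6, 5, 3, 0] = [5, 6, 3, 1, 4, 7, 0, 2]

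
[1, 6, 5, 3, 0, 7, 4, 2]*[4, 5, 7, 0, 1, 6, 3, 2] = [5, 3, 6, 0, 4, 2, 1, 7]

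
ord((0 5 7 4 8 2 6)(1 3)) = 14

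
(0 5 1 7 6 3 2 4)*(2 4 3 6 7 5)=(0 2 3 4)(1 5)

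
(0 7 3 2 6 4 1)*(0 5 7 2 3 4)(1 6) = (0 2 1 5 7 4 6)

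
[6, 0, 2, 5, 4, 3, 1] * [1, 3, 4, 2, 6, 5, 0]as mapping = [0→0, 1→1, 2→4, 3→5, 4→6, 5→2, 6→3]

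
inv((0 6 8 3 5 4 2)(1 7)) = (0 2 4 5 3 8 6)(1 7)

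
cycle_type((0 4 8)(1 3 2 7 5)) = 3.5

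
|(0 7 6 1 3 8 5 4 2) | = 9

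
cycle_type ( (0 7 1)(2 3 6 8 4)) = 3.5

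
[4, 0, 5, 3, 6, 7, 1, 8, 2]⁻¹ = [1, 6, 8, 3, 0, 2, 4, 5, 7]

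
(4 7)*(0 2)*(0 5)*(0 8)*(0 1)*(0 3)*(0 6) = (0 2 5 8 1 3 6)(4 7)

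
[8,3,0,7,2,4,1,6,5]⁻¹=[2,6,4,1,5,8,7,3,0]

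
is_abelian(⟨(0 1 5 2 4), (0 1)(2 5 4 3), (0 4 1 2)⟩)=no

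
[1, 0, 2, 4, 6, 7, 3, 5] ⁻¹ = [1, 0, 2, 6, 3, 7, 4, 5] 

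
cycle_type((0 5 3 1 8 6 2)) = 7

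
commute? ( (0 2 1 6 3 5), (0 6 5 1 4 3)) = no: (0 2 1 6 3 5)*(0 6 5 1 4 3) = (0 2 4 3 1 5 6), (0 6 5 1 4 3)*(0 2 1 6 3 5) = (0 3 2 1 4 5 6)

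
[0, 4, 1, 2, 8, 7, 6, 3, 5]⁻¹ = [0, 2, 3, 7, 1, 8, 6, 5, 4]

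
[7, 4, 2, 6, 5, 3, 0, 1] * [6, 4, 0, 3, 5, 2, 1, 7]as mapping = [0→7, 1→5, 2→0, 3→1, 4→2, 5→3, 6→6, 7→4]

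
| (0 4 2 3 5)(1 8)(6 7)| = 10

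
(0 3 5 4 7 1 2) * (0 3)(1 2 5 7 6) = (1 5 4 6)(2 3 7)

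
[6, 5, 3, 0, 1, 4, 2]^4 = [0, 5, 2, 3, 1, 4, 6]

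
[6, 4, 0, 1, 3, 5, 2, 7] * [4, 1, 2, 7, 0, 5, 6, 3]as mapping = [0→6, 1→0, 2→4, 3→1, 4→7, 5→5, 6→2, 7→3]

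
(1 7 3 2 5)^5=()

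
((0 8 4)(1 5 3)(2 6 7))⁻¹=(0 4 8)(1 3 5)(2 7 6)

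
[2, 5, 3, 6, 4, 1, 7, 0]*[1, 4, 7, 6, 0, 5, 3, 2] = [7, 5, 6, 3, 0, 4, 2, 1]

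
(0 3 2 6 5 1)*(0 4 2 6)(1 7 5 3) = (0 1 4 2)(3 6)(5 7)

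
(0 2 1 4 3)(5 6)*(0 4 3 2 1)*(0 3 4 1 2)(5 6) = (0 2 3 1 4)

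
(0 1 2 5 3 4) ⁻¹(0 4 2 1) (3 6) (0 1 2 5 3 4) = (0 5 2 1) (4 6) 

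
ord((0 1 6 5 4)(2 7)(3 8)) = 10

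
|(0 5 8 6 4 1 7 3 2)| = 9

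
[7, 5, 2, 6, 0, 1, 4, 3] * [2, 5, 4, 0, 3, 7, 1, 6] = [6, 7, 4, 1, 2, 5, 3, 0]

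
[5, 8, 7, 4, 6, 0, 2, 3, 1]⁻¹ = [5, 8, 6, 7, 3, 0, 4, 2, 1]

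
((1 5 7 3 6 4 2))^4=(1 6 5 4 7 2 3)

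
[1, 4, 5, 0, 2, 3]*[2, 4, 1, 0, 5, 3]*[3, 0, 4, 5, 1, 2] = [1, 2, 5, 4, 0, 3]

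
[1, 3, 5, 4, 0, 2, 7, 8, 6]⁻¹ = [4, 0, 5, 1, 3, 2, 8, 6, 7]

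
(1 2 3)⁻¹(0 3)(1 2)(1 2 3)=(0 1)(2 3)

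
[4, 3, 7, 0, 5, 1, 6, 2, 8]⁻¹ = [3, 5, 7, 1, 0, 4, 6, 2, 8]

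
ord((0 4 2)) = 3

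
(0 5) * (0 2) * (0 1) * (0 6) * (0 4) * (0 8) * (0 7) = (0 5 2 1 6 4 8 7)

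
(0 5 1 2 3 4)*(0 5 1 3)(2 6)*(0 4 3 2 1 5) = (0 5 2 4)(1 6)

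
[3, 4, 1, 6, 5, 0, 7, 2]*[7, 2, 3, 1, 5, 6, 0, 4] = [1, 5, 2, 0, 6, 7, 4, 3]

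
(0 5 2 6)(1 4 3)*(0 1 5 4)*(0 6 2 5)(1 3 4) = (0 1 6 3)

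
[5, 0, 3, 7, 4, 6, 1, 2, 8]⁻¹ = [1, 6, 7, 2, 4, 0, 5, 3, 8]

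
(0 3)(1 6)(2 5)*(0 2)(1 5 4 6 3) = (0 1 3 2 4 6 5)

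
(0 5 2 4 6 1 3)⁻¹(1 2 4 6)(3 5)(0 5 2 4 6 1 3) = (0 2)(1 3 4 6)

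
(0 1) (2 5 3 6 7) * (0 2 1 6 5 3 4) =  (0 6 7 1 2 3 5 4) 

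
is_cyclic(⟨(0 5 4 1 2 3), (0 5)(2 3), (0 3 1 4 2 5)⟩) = no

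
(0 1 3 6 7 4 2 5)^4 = (0 7)(1 4)(2 3)(5 6)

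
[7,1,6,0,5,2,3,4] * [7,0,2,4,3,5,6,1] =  [1,0,6,7,5,2,4,3]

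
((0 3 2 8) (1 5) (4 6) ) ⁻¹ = (0 8 2 3) (1 5) (4 6) 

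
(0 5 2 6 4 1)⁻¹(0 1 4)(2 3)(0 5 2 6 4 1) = (0 1 5)(3 6)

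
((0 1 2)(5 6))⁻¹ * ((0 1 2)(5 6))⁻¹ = (0 1 2)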